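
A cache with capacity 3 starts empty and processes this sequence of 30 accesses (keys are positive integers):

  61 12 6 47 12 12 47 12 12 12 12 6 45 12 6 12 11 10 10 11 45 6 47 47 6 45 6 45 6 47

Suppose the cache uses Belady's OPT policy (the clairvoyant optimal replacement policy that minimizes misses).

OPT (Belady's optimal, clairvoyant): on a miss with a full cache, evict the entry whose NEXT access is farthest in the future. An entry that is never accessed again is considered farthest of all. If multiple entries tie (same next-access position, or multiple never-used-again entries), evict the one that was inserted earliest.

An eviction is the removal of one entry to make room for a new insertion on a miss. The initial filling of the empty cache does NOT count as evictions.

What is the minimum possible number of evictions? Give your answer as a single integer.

OPT (Belady) simulation (capacity=3):
  1. access 61: MISS. Cache: [61]
  2. access 12: MISS. Cache: [61 12]
  3. access 6: MISS. Cache: [61 12 6]
  4. access 47: MISS, evict 61 (next use: never). Cache: [12 6 47]
  5. access 12: HIT. Next use of 12: step 6. Cache: [12 6 47]
  6. access 12: HIT. Next use of 12: step 8. Cache: [12 6 47]
  7. access 47: HIT. Next use of 47: step 23. Cache: [12 6 47]
  8. access 12: HIT. Next use of 12: step 9. Cache: [12 6 47]
  9. access 12: HIT. Next use of 12: step 10. Cache: [12 6 47]
  10. access 12: HIT. Next use of 12: step 11. Cache: [12 6 47]
  11. access 12: HIT. Next use of 12: step 14. Cache: [12 6 47]
  12. access 6: HIT. Next use of 6: step 15. Cache: [12 6 47]
  13. access 45: MISS, evict 47 (next use: step 23). Cache: [12 6 45]
  14. access 12: HIT. Next use of 12: step 16. Cache: [12 6 45]
  15. access 6: HIT. Next use of 6: step 22. Cache: [12 6 45]
  16. access 12: HIT. Next use of 12: never. Cache: [12 6 45]
  17. access 11: MISS, evict 12 (next use: never). Cache: [6 45 11]
  18. access 10: MISS, evict 6 (next use: step 22). Cache: [45 11 10]
  19. access 10: HIT. Next use of 10: never. Cache: [45 11 10]
  20. access 11: HIT. Next use of 11: never. Cache: [45 11 10]
  21. access 45: HIT. Next use of 45: step 26. Cache: [45 11 10]
  22. access 6: MISS, evict 11 (next use: never). Cache: [45 10 6]
  23. access 47: MISS, evict 10 (next use: never). Cache: [45 6 47]
  24. access 47: HIT. Next use of 47: step 30. Cache: [45 6 47]
  25. access 6: HIT. Next use of 6: step 27. Cache: [45 6 47]
  26. access 45: HIT. Next use of 45: step 28. Cache: [45 6 47]
  27. access 6: HIT. Next use of 6: step 29. Cache: [45 6 47]
  28. access 45: HIT. Next use of 45: never. Cache: [45 6 47]
  29. access 6: HIT. Next use of 6: never. Cache: [45 6 47]
  30. access 47: HIT. Next use of 47: never. Cache: [45 6 47]
Total: 21 hits, 9 misses, 6 evictions

Answer: 6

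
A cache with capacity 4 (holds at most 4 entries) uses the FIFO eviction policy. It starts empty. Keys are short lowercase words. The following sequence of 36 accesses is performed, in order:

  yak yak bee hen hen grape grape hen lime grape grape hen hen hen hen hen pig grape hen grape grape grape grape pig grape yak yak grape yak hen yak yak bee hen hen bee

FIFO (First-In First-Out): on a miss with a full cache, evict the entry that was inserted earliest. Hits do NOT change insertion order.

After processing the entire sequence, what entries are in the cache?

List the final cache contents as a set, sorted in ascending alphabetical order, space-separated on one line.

Answer: bee hen pig yak

Derivation:
FIFO simulation (capacity=4):
  1. access yak: MISS. Cache (old->new): [yak]
  2. access yak: HIT. Cache (old->new): [yak]
  3. access bee: MISS. Cache (old->new): [yak bee]
  4. access hen: MISS. Cache (old->new): [yak bee hen]
  5. access hen: HIT. Cache (old->new): [yak bee hen]
  6. access grape: MISS. Cache (old->new): [yak bee hen grape]
  7. access grape: HIT. Cache (old->new): [yak bee hen grape]
  8. access hen: HIT. Cache (old->new): [yak bee hen grape]
  9. access lime: MISS, evict yak. Cache (old->new): [bee hen grape lime]
  10. access grape: HIT. Cache (old->new): [bee hen grape lime]
  11. access grape: HIT. Cache (old->new): [bee hen grape lime]
  12. access hen: HIT. Cache (old->new): [bee hen grape lime]
  13. access hen: HIT. Cache (old->new): [bee hen grape lime]
  14. access hen: HIT. Cache (old->new): [bee hen grape lime]
  15. access hen: HIT. Cache (old->new): [bee hen grape lime]
  16. access hen: HIT. Cache (old->new): [bee hen grape lime]
  17. access pig: MISS, evict bee. Cache (old->new): [hen grape lime pig]
  18. access grape: HIT. Cache (old->new): [hen grape lime pig]
  19. access hen: HIT. Cache (old->new): [hen grape lime pig]
  20. access grape: HIT. Cache (old->new): [hen grape lime pig]
  21. access grape: HIT. Cache (old->new): [hen grape lime pig]
  22. access grape: HIT. Cache (old->new): [hen grape lime pig]
  23. access grape: HIT. Cache (old->new): [hen grape lime pig]
  24. access pig: HIT. Cache (old->new): [hen grape lime pig]
  25. access grape: HIT. Cache (old->new): [hen grape lime pig]
  26. access yak: MISS, evict hen. Cache (old->new): [grape lime pig yak]
  27. access yak: HIT. Cache (old->new): [grape lime pig yak]
  28. access grape: HIT. Cache (old->new): [grape lime pig yak]
  29. access yak: HIT. Cache (old->new): [grape lime pig yak]
  30. access hen: MISS, evict grape. Cache (old->new): [lime pig yak hen]
  31. access yak: HIT. Cache (old->new): [lime pig yak hen]
  32. access yak: HIT. Cache (old->new): [lime pig yak hen]
  33. access bee: MISS, evict lime. Cache (old->new): [pig yak hen bee]
  34. access hen: HIT. Cache (old->new): [pig yak hen bee]
  35. access hen: HIT. Cache (old->new): [pig yak hen bee]
  36. access bee: HIT. Cache (old->new): [pig yak hen bee]
Total: 27 hits, 9 misses, 5 evictions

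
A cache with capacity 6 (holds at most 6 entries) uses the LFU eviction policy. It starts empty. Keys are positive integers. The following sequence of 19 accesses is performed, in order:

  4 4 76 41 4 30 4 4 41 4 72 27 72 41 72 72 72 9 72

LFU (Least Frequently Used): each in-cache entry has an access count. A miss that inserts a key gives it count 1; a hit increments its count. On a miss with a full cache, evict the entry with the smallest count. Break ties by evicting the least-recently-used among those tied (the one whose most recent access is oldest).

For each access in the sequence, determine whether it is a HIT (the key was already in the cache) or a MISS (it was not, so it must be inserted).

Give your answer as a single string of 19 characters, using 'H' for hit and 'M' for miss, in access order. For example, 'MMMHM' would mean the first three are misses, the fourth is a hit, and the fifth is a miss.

Answer: MHMMHMHHHHMMHHHHHMH

Derivation:
LFU simulation (capacity=6):
  1. access 4: MISS. Cache: [4(c=1)]
  2. access 4: HIT, count now 2. Cache: [4(c=2)]
  3. access 76: MISS. Cache: [76(c=1) 4(c=2)]
  4. access 41: MISS. Cache: [76(c=1) 41(c=1) 4(c=2)]
  5. access 4: HIT, count now 3. Cache: [76(c=1) 41(c=1) 4(c=3)]
  6. access 30: MISS. Cache: [76(c=1) 41(c=1) 30(c=1) 4(c=3)]
  7. access 4: HIT, count now 4. Cache: [76(c=1) 41(c=1) 30(c=1) 4(c=4)]
  8. access 4: HIT, count now 5. Cache: [76(c=1) 41(c=1) 30(c=1) 4(c=5)]
  9. access 41: HIT, count now 2. Cache: [76(c=1) 30(c=1) 41(c=2) 4(c=5)]
  10. access 4: HIT, count now 6. Cache: [76(c=1) 30(c=1) 41(c=2) 4(c=6)]
  11. access 72: MISS. Cache: [76(c=1) 30(c=1) 72(c=1) 41(c=2) 4(c=6)]
  12. access 27: MISS. Cache: [76(c=1) 30(c=1) 72(c=1) 27(c=1) 41(c=2) 4(c=6)]
  13. access 72: HIT, count now 2. Cache: [76(c=1) 30(c=1) 27(c=1) 41(c=2) 72(c=2) 4(c=6)]
  14. access 41: HIT, count now 3. Cache: [76(c=1) 30(c=1) 27(c=1) 72(c=2) 41(c=3) 4(c=6)]
  15. access 72: HIT, count now 3. Cache: [76(c=1) 30(c=1) 27(c=1) 41(c=3) 72(c=3) 4(c=6)]
  16. access 72: HIT, count now 4. Cache: [76(c=1) 30(c=1) 27(c=1) 41(c=3) 72(c=4) 4(c=6)]
  17. access 72: HIT, count now 5. Cache: [76(c=1) 30(c=1) 27(c=1) 41(c=3) 72(c=5) 4(c=6)]
  18. access 9: MISS, evict 76(c=1). Cache: [30(c=1) 27(c=1) 9(c=1) 41(c=3) 72(c=5) 4(c=6)]
  19. access 72: HIT, count now 6. Cache: [30(c=1) 27(c=1) 9(c=1) 41(c=3) 4(c=6) 72(c=6)]
Total: 12 hits, 7 misses, 1 evictions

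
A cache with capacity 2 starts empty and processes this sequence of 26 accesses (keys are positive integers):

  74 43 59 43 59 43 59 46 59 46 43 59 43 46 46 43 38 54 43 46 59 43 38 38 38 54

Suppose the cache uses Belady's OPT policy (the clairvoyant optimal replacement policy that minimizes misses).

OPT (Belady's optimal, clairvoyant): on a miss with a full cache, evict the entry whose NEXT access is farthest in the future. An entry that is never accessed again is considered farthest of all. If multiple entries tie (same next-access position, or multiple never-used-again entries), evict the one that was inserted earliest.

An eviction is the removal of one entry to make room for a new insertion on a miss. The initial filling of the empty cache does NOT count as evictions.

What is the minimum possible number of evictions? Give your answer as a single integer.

Answer: 10

Derivation:
OPT (Belady) simulation (capacity=2):
  1. access 74: MISS. Cache: [74]
  2. access 43: MISS. Cache: [74 43]
  3. access 59: MISS, evict 74 (next use: never). Cache: [43 59]
  4. access 43: HIT. Next use of 43: step 6. Cache: [43 59]
  5. access 59: HIT. Next use of 59: step 7. Cache: [43 59]
  6. access 43: HIT. Next use of 43: step 11. Cache: [43 59]
  7. access 59: HIT. Next use of 59: step 9. Cache: [43 59]
  8. access 46: MISS, evict 43 (next use: step 11). Cache: [59 46]
  9. access 59: HIT. Next use of 59: step 12. Cache: [59 46]
  10. access 46: HIT. Next use of 46: step 14. Cache: [59 46]
  11. access 43: MISS, evict 46 (next use: step 14). Cache: [59 43]
  12. access 59: HIT. Next use of 59: step 21. Cache: [59 43]
  13. access 43: HIT. Next use of 43: step 16. Cache: [59 43]
  14. access 46: MISS, evict 59 (next use: step 21). Cache: [43 46]
  15. access 46: HIT. Next use of 46: step 20. Cache: [43 46]
  16. access 43: HIT. Next use of 43: step 19. Cache: [43 46]
  17. access 38: MISS, evict 46 (next use: step 20). Cache: [43 38]
  18. access 54: MISS, evict 38 (next use: step 23). Cache: [43 54]
  19. access 43: HIT. Next use of 43: step 22. Cache: [43 54]
  20. access 46: MISS, evict 54 (next use: step 26). Cache: [43 46]
  21. access 59: MISS, evict 46 (next use: never). Cache: [43 59]
  22. access 43: HIT. Next use of 43: never. Cache: [43 59]
  23. access 38: MISS, evict 43 (next use: never). Cache: [59 38]
  24. access 38: HIT. Next use of 38: step 25. Cache: [59 38]
  25. access 38: HIT. Next use of 38: never. Cache: [59 38]
  26. access 54: MISS, evict 59 (next use: never). Cache: [38 54]
Total: 14 hits, 12 misses, 10 evictions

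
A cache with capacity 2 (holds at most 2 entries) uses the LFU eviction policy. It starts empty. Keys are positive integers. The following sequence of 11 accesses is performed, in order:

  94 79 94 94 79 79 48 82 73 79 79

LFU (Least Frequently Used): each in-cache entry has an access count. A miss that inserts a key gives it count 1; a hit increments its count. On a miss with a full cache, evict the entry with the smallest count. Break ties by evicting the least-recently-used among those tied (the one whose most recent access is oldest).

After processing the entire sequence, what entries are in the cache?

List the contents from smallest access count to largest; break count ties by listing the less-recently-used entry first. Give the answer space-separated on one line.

LFU simulation (capacity=2):
  1. access 94: MISS. Cache: [94(c=1)]
  2. access 79: MISS. Cache: [94(c=1) 79(c=1)]
  3. access 94: HIT, count now 2. Cache: [79(c=1) 94(c=2)]
  4. access 94: HIT, count now 3. Cache: [79(c=1) 94(c=3)]
  5. access 79: HIT, count now 2. Cache: [79(c=2) 94(c=3)]
  6. access 79: HIT, count now 3. Cache: [94(c=3) 79(c=3)]
  7. access 48: MISS, evict 94(c=3). Cache: [48(c=1) 79(c=3)]
  8. access 82: MISS, evict 48(c=1). Cache: [82(c=1) 79(c=3)]
  9. access 73: MISS, evict 82(c=1). Cache: [73(c=1) 79(c=3)]
  10. access 79: HIT, count now 4. Cache: [73(c=1) 79(c=4)]
  11. access 79: HIT, count now 5. Cache: [73(c=1) 79(c=5)]
Total: 6 hits, 5 misses, 3 evictions

Answer: 73 79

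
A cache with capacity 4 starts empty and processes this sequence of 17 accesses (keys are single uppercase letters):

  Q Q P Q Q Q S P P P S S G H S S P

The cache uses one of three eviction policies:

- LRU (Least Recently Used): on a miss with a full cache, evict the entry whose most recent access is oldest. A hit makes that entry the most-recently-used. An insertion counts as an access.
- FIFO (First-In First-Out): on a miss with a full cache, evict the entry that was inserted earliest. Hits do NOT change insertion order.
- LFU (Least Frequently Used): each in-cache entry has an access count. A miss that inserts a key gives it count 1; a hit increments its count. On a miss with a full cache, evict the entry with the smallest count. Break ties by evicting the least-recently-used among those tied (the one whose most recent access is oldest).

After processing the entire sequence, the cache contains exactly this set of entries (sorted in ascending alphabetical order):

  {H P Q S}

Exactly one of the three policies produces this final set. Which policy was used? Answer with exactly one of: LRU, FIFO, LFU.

Answer: LFU

Derivation:
Simulating under each policy and comparing final sets:
  LRU: final set = {G H P S} -> differs
  FIFO: final set = {G H P S} -> differs
  LFU: final set = {H P Q S} -> MATCHES target
Only LFU produces the target set.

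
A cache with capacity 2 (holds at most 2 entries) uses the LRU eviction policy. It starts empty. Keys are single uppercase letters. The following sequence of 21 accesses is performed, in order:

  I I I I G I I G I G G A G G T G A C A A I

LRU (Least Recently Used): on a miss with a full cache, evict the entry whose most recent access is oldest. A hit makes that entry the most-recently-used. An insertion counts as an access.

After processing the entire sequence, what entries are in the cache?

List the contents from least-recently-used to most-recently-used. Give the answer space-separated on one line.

Answer: A I

Derivation:
LRU simulation (capacity=2):
  1. access I: MISS. Cache (LRU->MRU): [I]
  2. access I: HIT. Cache (LRU->MRU): [I]
  3. access I: HIT. Cache (LRU->MRU): [I]
  4. access I: HIT. Cache (LRU->MRU): [I]
  5. access G: MISS. Cache (LRU->MRU): [I G]
  6. access I: HIT. Cache (LRU->MRU): [G I]
  7. access I: HIT. Cache (LRU->MRU): [G I]
  8. access G: HIT. Cache (LRU->MRU): [I G]
  9. access I: HIT. Cache (LRU->MRU): [G I]
  10. access G: HIT. Cache (LRU->MRU): [I G]
  11. access G: HIT. Cache (LRU->MRU): [I G]
  12. access A: MISS, evict I. Cache (LRU->MRU): [G A]
  13. access G: HIT. Cache (LRU->MRU): [A G]
  14. access G: HIT. Cache (LRU->MRU): [A G]
  15. access T: MISS, evict A. Cache (LRU->MRU): [G T]
  16. access G: HIT. Cache (LRU->MRU): [T G]
  17. access A: MISS, evict T. Cache (LRU->MRU): [G A]
  18. access C: MISS, evict G. Cache (LRU->MRU): [A C]
  19. access A: HIT. Cache (LRU->MRU): [C A]
  20. access A: HIT. Cache (LRU->MRU): [C A]
  21. access I: MISS, evict C. Cache (LRU->MRU): [A I]
Total: 14 hits, 7 misses, 5 evictions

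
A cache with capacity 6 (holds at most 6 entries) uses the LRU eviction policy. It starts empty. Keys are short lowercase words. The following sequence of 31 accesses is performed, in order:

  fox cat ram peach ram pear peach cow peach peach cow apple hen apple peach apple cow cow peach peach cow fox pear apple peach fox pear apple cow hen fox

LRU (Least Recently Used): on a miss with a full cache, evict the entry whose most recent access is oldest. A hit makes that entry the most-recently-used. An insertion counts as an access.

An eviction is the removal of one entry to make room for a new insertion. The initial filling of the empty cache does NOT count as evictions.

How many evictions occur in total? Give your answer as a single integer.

LRU simulation (capacity=6):
  1. access fox: MISS. Cache (LRU->MRU): [fox]
  2. access cat: MISS. Cache (LRU->MRU): [fox cat]
  3. access ram: MISS. Cache (LRU->MRU): [fox cat ram]
  4. access peach: MISS. Cache (LRU->MRU): [fox cat ram peach]
  5. access ram: HIT. Cache (LRU->MRU): [fox cat peach ram]
  6. access pear: MISS. Cache (LRU->MRU): [fox cat peach ram pear]
  7. access peach: HIT. Cache (LRU->MRU): [fox cat ram pear peach]
  8. access cow: MISS. Cache (LRU->MRU): [fox cat ram pear peach cow]
  9. access peach: HIT. Cache (LRU->MRU): [fox cat ram pear cow peach]
  10. access peach: HIT. Cache (LRU->MRU): [fox cat ram pear cow peach]
  11. access cow: HIT. Cache (LRU->MRU): [fox cat ram pear peach cow]
  12. access apple: MISS, evict fox. Cache (LRU->MRU): [cat ram pear peach cow apple]
  13. access hen: MISS, evict cat. Cache (LRU->MRU): [ram pear peach cow apple hen]
  14. access apple: HIT. Cache (LRU->MRU): [ram pear peach cow hen apple]
  15. access peach: HIT. Cache (LRU->MRU): [ram pear cow hen apple peach]
  16. access apple: HIT. Cache (LRU->MRU): [ram pear cow hen peach apple]
  17. access cow: HIT. Cache (LRU->MRU): [ram pear hen peach apple cow]
  18. access cow: HIT. Cache (LRU->MRU): [ram pear hen peach apple cow]
  19. access peach: HIT. Cache (LRU->MRU): [ram pear hen apple cow peach]
  20. access peach: HIT. Cache (LRU->MRU): [ram pear hen apple cow peach]
  21. access cow: HIT. Cache (LRU->MRU): [ram pear hen apple peach cow]
  22. access fox: MISS, evict ram. Cache (LRU->MRU): [pear hen apple peach cow fox]
  23. access pear: HIT. Cache (LRU->MRU): [hen apple peach cow fox pear]
  24. access apple: HIT. Cache (LRU->MRU): [hen peach cow fox pear apple]
  25. access peach: HIT. Cache (LRU->MRU): [hen cow fox pear apple peach]
  26. access fox: HIT. Cache (LRU->MRU): [hen cow pear apple peach fox]
  27. access pear: HIT. Cache (LRU->MRU): [hen cow apple peach fox pear]
  28. access apple: HIT. Cache (LRU->MRU): [hen cow peach fox pear apple]
  29. access cow: HIT. Cache (LRU->MRU): [hen peach fox pear apple cow]
  30. access hen: HIT. Cache (LRU->MRU): [peach fox pear apple cow hen]
  31. access fox: HIT. Cache (LRU->MRU): [peach pear apple cow hen fox]
Total: 22 hits, 9 misses, 3 evictions

Answer: 3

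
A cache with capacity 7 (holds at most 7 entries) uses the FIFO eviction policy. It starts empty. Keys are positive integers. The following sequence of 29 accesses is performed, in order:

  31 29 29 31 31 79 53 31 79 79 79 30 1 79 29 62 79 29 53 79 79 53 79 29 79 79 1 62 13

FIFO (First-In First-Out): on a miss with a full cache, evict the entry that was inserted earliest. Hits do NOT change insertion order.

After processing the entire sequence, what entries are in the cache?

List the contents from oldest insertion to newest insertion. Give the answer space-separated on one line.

FIFO simulation (capacity=7):
  1. access 31: MISS. Cache (old->new): [31]
  2. access 29: MISS. Cache (old->new): [31 29]
  3. access 29: HIT. Cache (old->new): [31 29]
  4. access 31: HIT. Cache (old->new): [31 29]
  5. access 31: HIT. Cache (old->new): [31 29]
  6. access 79: MISS. Cache (old->new): [31 29 79]
  7. access 53: MISS. Cache (old->new): [31 29 79 53]
  8. access 31: HIT. Cache (old->new): [31 29 79 53]
  9. access 79: HIT. Cache (old->new): [31 29 79 53]
  10. access 79: HIT. Cache (old->new): [31 29 79 53]
  11. access 79: HIT. Cache (old->new): [31 29 79 53]
  12. access 30: MISS. Cache (old->new): [31 29 79 53 30]
  13. access 1: MISS. Cache (old->new): [31 29 79 53 30 1]
  14. access 79: HIT. Cache (old->new): [31 29 79 53 30 1]
  15. access 29: HIT. Cache (old->new): [31 29 79 53 30 1]
  16. access 62: MISS. Cache (old->new): [31 29 79 53 30 1 62]
  17. access 79: HIT. Cache (old->new): [31 29 79 53 30 1 62]
  18. access 29: HIT. Cache (old->new): [31 29 79 53 30 1 62]
  19. access 53: HIT. Cache (old->new): [31 29 79 53 30 1 62]
  20. access 79: HIT. Cache (old->new): [31 29 79 53 30 1 62]
  21. access 79: HIT. Cache (old->new): [31 29 79 53 30 1 62]
  22. access 53: HIT. Cache (old->new): [31 29 79 53 30 1 62]
  23. access 79: HIT. Cache (old->new): [31 29 79 53 30 1 62]
  24. access 29: HIT. Cache (old->new): [31 29 79 53 30 1 62]
  25. access 79: HIT. Cache (old->new): [31 29 79 53 30 1 62]
  26. access 79: HIT. Cache (old->new): [31 29 79 53 30 1 62]
  27. access 1: HIT. Cache (old->new): [31 29 79 53 30 1 62]
  28. access 62: HIT. Cache (old->new): [31 29 79 53 30 1 62]
  29. access 13: MISS, evict 31. Cache (old->new): [29 79 53 30 1 62 13]
Total: 21 hits, 8 misses, 1 evictions

Answer: 29 79 53 30 1 62 13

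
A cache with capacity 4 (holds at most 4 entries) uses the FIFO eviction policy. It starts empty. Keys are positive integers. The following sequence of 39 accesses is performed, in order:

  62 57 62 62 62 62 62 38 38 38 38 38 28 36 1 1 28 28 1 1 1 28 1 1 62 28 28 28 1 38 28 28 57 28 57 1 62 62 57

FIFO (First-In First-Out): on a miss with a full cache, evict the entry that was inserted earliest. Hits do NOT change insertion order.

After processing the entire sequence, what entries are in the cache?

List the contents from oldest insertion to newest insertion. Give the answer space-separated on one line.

Answer: 28 57 1 62

Derivation:
FIFO simulation (capacity=4):
  1. access 62: MISS. Cache (old->new): [62]
  2. access 57: MISS. Cache (old->new): [62 57]
  3. access 62: HIT. Cache (old->new): [62 57]
  4. access 62: HIT. Cache (old->new): [62 57]
  5. access 62: HIT. Cache (old->new): [62 57]
  6. access 62: HIT. Cache (old->new): [62 57]
  7. access 62: HIT. Cache (old->new): [62 57]
  8. access 38: MISS. Cache (old->new): [62 57 38]
  9. access 38: HIT. Cache (old->new): [62 57 38]
  10. access 38: HIT. Cache (old->new): [62 57 38]
  11. access 38: HIT. Cache (old->new): [62 57 38]
  12. access 38: HIT. Cache (old->new): [62 57 38]
  13. access 28: MISS. Cache (old->new): [62 57 38 28]
  14. access 36: MISS, evict 62. Cache (old->new): [57 38 28 36]
  15. access 1: MISS, evict 57. Cache (old->new): [38 28 36 1]
  16. access 1: HIT. Cache (old->new): [38 28 36 1]
  17. access 28: HIT. Cache (old->new): [38 28 36 1]
  18. access 28: HIT. Cache (old->new): [38 28 36 1]
  19. access 1: HIT. Cache (old->new): [38 28 36 1]
  20. access 1: HIT. Cache (old->new): [38 28 36 1]
  21. access 1: HIT. Cache (old->new): [38 28 36 1]
  22. access 28: HIT. Cache (old->new): [38 28 36 1]
  23. access 1: HIT. Cache (old->new): [38 28 36 1]
  24. access 1: HIT. Cache (old->new): [38 28 36 1]
  25. access 62: MISS, evict 38. Cache (old->new): [28 36 1 62]
  26. access 28: HIT. Cache (old->new): [28 36 1 62]
  27. access 28: HIT. Cache (old->new): [28 36 1 62]
  28. access 28: HIT. Cache (old->new): [28 36 1 62]
  29. access 1: HIT. Cache (old->new): [28 36 1 62]
  30. access 38: MISS, evict 28. Cache (old->new): [36 1 62 38]
  31. access 28: MISS, evict 36. Cache (old->new): [1 62 38 28]
  32. access 28: HIT. Cache (old->new): [1 62 38 28]
  33. access 57: MISS, evict 1. Cache (old->new): [62 38 28 57]
  34. access 28: HIT. Cache (old->new): [62 38 28 57]
  35. access 57: HIT. Cache (old->new): [62 38 28 57]
  36. access 1: MISS, evict 62. Cache (old->new): [38 28 57 1]
  37. access 62: MISS, evict 38. Cache (old->new): [28 57 1 62]
  38. access 62: HIT. Cache (old->new): [28 57 1 62]
  39. access 57: HIT. Cache (old->new): [28 57 1 62]
Total: 27 hits, 12 misses, 8 evictions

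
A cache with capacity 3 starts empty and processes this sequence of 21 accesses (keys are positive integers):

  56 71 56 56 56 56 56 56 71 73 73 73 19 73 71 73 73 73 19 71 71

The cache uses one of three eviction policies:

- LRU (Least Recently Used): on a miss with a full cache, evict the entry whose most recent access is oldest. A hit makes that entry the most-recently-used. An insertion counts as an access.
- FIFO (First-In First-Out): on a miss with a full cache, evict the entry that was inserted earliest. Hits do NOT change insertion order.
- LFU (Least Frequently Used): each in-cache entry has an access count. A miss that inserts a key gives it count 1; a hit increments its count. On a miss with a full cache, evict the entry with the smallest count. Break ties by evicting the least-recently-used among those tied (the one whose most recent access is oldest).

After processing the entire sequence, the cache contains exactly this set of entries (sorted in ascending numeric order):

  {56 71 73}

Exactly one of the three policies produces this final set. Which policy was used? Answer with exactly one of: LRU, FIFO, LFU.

Simulating under each policy and comparing final sets:
  LRU: final set = {19 71 73} -> differs
  FIFO: final set = {19 71 73} -> differs
  LFU: final set = {56 71 73} -> MATCHES target
Only LFU produces the target set.

Answer: LFU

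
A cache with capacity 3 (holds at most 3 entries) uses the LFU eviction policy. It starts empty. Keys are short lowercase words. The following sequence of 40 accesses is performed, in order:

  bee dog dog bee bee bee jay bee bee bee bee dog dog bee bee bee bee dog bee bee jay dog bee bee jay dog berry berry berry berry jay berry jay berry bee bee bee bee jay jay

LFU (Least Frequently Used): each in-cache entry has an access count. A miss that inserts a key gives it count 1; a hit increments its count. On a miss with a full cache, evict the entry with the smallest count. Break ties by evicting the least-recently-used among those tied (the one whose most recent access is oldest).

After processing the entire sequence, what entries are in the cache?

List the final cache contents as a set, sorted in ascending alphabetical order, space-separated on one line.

Answer: bee dog jay

Derivation:
LFU simulation (capacity=3):
  1. access bee: MISS. Cache: [bee(c=1)]
  2. access dog: MISS. Cache: [bee(c=1) dog(c=1)]
  3. access dog: HIT, count now 2. Cache: [bee(c=1) dog(c=2)]
  4. access bee: HIT, count now 2. Cache: [dog(c=2) bee(c=2)]
  5. access bee: HIT, count now 3. Cache: [dog(c=2) bee(c=3)]
  6. access bee: HIT, count now 4. Cache: [dog(c=2) bee(c=4)]
  7. access jay: MISS. Cache: [jay(c=1) dog(c=2) bee(c=4)]
  8. access bee: HIT, count now 5. Cache: [jay(c=1) dog(c=2) bee(c=5)]
  9. access bee: HIT, count now 6. Cache: [jay(c=1) dog(c=2) bee(c=6)]
  10. access bee: HIT, count now 7. Cache: [jay(c=1) dog(c=2) bee(c=7)]
  11. access bee: HIT, count now 8. Cache: [jay(c=1) dog(c=2) bee(c=8)]
  12. access dog: HIT, count now 3. Cache: [jay(c=1) dog(c=3) bee(c=8)]
  13. access dog: HIT, count now 4. Cache: [jay(c=1) dog(c=4) bee(c=8)]
  14. access bee: HIT, count now 9. Cache: [jay(c=1) dog(c=4) bee(c=9)]
  15. access bee: HIT, count now 10. Cache: [jay(c=1) dog(c=4) bee(c=10)]
  16. access bee: HIT, count now 11. Cache: [jay(c=1) dog(c=4) bee(c=11)]
  17. access bee: HIT, count now 12. Cache: [jay(c=1) dog(c=4) bee(c=12)]
  18. access dog: HIT, count now 5. Cache: [jay(c=1) dog(c=5) bee(c=12)]
  19. access bee: HIT, count now 13. Cache: [jay(c=1) dog(c=5) bee(c=13)]
  20. access bee: HIT, count now 14. Cache: [jay(c=1) dog(c=5) bee(c=14)]
  21. access jay: HIT, count now 2. Cache: [jay(c=2) dog(c=5) bee(c=14)]
  22. access dog: HIT, count now 6. Cache: [jay(c=2) dog(c=6) bee(c=14)]
  23. access bee: HIT, count now 15. Cache: [jay(c=2) dog(c=6) bee(c=15)]
  24. access bee: HIT, count now 16. Cache: [jay(c=2) dog(c=6) bee(c=16)]
  25. access jay: HIT, count now 3. Cache: [jay(c=3) dog(c=6) bee(c=16)]
  26. access dog: HIT, count now 7. Cache: [jay(c=3) dog(c=7) bee(c=16)]
  27. access berry: MISS, evict jay(c=3). Cache: [berry(c=1) dog(c=7) bee(c=16)]
  28. access berry: HIT, count now 2. Cache: [berry(c=2) dog(c=7) bee(c=16)]
  29. access berry: HIT, count now 3. Cache: [berry(c=3) dog(c=7) bee(c=16)]
  30. access berry: HIT, count now 4. Cache: [berry(c=4) dog(c=7) bee(c=16)]
  31. access jay: MISS, evict berry(c=4). Cache: [jay(c=1) dog(c=7) bee(c=16)]
  32. access berry: MISS, evict jay(c=1). Cache: [berry(c=1) dog(c=7) bee(c=16)]
  33. access jay: MISS, evict berry(c=1). Cache: [jay(c=1) dog(c=7) bee(c=16)]
  34. access berry: MISS, evict jay(c=1). Cache: [berry(c=1) dog(c=7) bee(c=16)]
  35. access bee: HIT, count now 17. Cache: [berry(c=1) dog(c=7) bee(c=17)]
  36. access bee: HIT, count now 18. Cache: [berry(c=1) dog(c=7) bee(c=18)]
  37. access bee: HIT, count now 19. Cache: [berry(c=1) dog(c=7) bee(c=19)]
  38. access bee: HIT, count now 20. Cache: [berry(c=1) dog(c=7) bee(c=20)]
  39. access jay: MISS, evict berry(c=1). Cache: [jay(c=1) dog(c=7) bee(c=20)]
  40. access jay: HIT, count now 2. Cache: [jay(c=2) dog(c=7) bee(c=20)]
Total: 31 hits, 9 misses, 6 evictions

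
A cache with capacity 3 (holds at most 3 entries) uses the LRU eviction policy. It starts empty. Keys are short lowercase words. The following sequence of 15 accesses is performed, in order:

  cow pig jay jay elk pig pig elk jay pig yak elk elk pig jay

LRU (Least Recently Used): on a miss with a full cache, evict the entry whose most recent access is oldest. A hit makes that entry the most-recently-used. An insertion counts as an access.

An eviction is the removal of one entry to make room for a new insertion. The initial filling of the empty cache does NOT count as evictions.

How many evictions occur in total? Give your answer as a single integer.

LRU simulation (capacity=3):
  1. access cow: MISS. Cache (LRU->MRU): [cow]
  2. access pig: MISS. Cache (LRU->MRU): [cow pig]
  3. access jay: MISS. Cache (LRU->MRU): [cow pig jay]
  4. access jay: HIT. Cache (LRU->MRU): [cow pig jay]
  5. access elk: MISS, evict cow. Cache (LRU->MRU): [pig jay elk]
  6. access pig: HIT. Cache (LRU->MRU): [jay elk pig]
  7. access pig: HIT. Cache (LRU->MRU): [jay elk pig]
  8. access elk: HIT. Cache (LRU->MRU): [jay pig elk]
  9. access jay: HIT. Cache (LRU->MRU): [pig elk jay]
  10. access pig: HIT. Cache (LRU->MRU): [elk jay pig]
  11. access yak: MISS, evict elk. Cache (LRU->MRU): [jay pig yak]
  12. access elk: MISS, evict jay. Cache (LRU->MRU): [pig yak elk]
  13. access elk: HIT. Cache (LRU->MRU): [pig yak elk]
  14. access pig: HIT. Cache (LRU->MRU): [yak elk pig]
  15. access jay: MISS, evict yak. Cache (LRU->MRU): [elk pig jay]
Total: 8 hits, 7 misses, 4 evictions

Answer: 4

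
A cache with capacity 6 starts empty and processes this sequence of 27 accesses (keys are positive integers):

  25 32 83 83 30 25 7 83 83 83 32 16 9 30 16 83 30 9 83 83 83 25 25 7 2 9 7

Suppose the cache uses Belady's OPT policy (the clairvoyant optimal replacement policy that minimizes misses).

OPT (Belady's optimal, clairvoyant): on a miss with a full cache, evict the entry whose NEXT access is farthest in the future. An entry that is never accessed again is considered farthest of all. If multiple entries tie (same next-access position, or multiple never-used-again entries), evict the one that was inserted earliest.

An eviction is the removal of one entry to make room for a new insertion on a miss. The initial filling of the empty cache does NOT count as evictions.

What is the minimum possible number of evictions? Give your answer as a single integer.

Answer: 2

Derivation:
OPT (Belady) simulation (capacity=6):
  1. access 25: MISS. Cache: [25]
  2. access 32: MISS. Cache: [25 32]
  3. access 83: MISS. Cache: [25 32 83]
  4. access 83: HIT. Next use of 83: step 8. Cache: [25 32 83]
  5. access 30: MISS. Cache: [25 32 83 30]
  6. access 25: HIT. Next use of 25: step 22. Cache: [25 32 83 30]
  7. access 7: MISS. Cache: [25 32 83 30 7]
  8. access 83: HIT. Next use of 83: step 9. Cache: [25 32 83 30 7]
  9. access 83: HIT. Next use of 83: step 10. Cache: [25 32 83 30 7]
  10. access 83: HIT. Next use of 83: step 16. Cache: [25 32 83 30 7]
  11. access 32: HIT. Next use of 32: never. Cache: [25 32 83 30 7]
  12. access 16: MISS. Cache: [25 32 83 30 7 16]
  13. access 9: MISS, evict 32 (next use: never). Cache: [25 83 30 7 16 9]
  14. access 30: HIT. Next use of 30: step 17. Cache: [25 83 30 7 16 9]
  15. access 16: HIT. Next use of 16: never. Cache: [25 83 30 7 16 9]
  16. access 83: HIT. Next use of 83: step 19. Cache: [25 83 30 7 16 9]
  17. access 30: HIT. Next use of 30: never. Cache: [25 83 30 7 16 9]
  18. access 9: HIT. Next use of 9: step 26. Cache: [25 83 30 7 16 9]
  19. access 83: HIT. Next use of 83: step 20. Cache: [25 83 30 7 16 9]
  20. access 83: HIT. Next use of 83: step 21. Cache: [25 83 30 7 16 9]
  21. access 83: HIT. Next use of 83: never. Cache: [25 83 30 7 16 9]
  22. access 25: HIT. Next use of 25: step 23. Cache: [25 83 30 7 16 9]
  23. access 25: HIT. Next use of 25: never. Cache: [25 83 30 7 16 9]
  24. access 7: HIT. Next use of 7: step 27. Cache: [25 83 30 7 16 9]
  25. access 2: MISS, evict 25 (next use: never). Cache: [83 30 7 16 9 2]
  26. access 9: HIT. Next use of 9: never. Cache: [83 30 7 16 9 2]
  27. access 7: HIT. Next use of 7: never. Cache: [83 30 7 16 9 2]
Total: 19 hits, 8 misses, 2 evictions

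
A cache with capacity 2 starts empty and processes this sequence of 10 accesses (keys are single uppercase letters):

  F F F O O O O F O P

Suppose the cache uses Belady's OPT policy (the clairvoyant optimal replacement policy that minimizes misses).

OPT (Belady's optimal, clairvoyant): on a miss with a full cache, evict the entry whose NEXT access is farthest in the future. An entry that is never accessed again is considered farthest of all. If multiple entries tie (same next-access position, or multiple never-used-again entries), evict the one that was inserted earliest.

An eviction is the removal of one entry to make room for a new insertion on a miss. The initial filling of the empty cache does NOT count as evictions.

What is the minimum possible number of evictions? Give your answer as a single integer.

Answer: 1

Derivation:
OPT (Belady) simulation (capacity=2):
  1. access F: MISS. Cache: [F]
  2. access F: HIT. Next use of F: step 3. Cache: [F]
  3. access F: HIT. Next use of F: step 8. Cache: [F]
  4. access O: MISS. Cache: [F O]
  5. access O: HIT. Next use of O: step 6. Cache: [F O]
  6. access O: HIT. Next use of O: step 7. Cache: [F O]
  7. access O: HIT. Next use of O: step 9. Cache: [F O]
  8. access F: HIT. Next use of F: never. Cache: [F O]
  9. access O: HIT. Next use of O: never. Cache: [F O]
  10. access P: MISS, evict F (next use: never). Cache: [O P]
Total: 7 hits, 3 misses, 1 evictions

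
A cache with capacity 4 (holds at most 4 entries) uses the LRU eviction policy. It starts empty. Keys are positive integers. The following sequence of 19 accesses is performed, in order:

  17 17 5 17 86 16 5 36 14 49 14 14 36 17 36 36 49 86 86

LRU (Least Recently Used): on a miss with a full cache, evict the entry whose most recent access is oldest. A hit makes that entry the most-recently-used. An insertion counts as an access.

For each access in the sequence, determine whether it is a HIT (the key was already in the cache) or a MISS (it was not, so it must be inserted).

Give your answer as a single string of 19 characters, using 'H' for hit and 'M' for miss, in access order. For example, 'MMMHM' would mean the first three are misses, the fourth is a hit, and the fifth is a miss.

Answer: MHMHMMHMMMHHHMHHHMH

Derivation:
LRU simulation (capacity=4):
  1. access 17: MISS. Cache (LRU->MRU): [17]
  2. access 17: HIT. Cache (LRU->MRU): [17]
  3. access 5: MISS. Cache (LRU->MRU): [17 5]
  4. access 17: HIT. Cache (LRU->MRU): [5 17]
  5. access 86: MISS. Cache (LRU->MRU): [5 17 86]
  6. access 16: MISS. Cache (LRU->MRU): [5 17 86 16]
  7. access 5: HIT. Cache (LRU->MRU): [17 86 16 5]
  8. access 36: MISS, evict 17. Cache (LRU->MRU): [86 16 5 36]
  9. access 14: MISS, evict 86. Cache (LRU->MRU): [16 5 36 14]
  10. access 49: MISS, evict 16. Cache (LRU->MRU): [5 36 14 49]
  11. access 14: HIT. Cache (LRU->MRU): [5 36 49 14]
  12. access 14: HIT. Cache (LRU->MRU): [5 36 49 14]
  13. access 36: HIT. Cache (LRU->MRU): [5 49 14 36]
  14. access 17: MISS, evict 5. Cache (LRU->MRU): [49 14 36 17]
  15. access 36: HIT. Cache (LRU->MRU): [49 14 17 36]
  16. access 36: HIT. Cache (LRU->MRU): [49 14 17 36]
  17. access 49: HIT. Cache (LRU->MRU): [14 17 36 49]
  18. access 86: MISS, evict 14. Cache (LRU->MRU): [17 36 49 86]
  19. access 86: HIT. Cache (LRU->MRU): [17 36 49 86]
Total: 10 hits, 9 misses, 5 evictions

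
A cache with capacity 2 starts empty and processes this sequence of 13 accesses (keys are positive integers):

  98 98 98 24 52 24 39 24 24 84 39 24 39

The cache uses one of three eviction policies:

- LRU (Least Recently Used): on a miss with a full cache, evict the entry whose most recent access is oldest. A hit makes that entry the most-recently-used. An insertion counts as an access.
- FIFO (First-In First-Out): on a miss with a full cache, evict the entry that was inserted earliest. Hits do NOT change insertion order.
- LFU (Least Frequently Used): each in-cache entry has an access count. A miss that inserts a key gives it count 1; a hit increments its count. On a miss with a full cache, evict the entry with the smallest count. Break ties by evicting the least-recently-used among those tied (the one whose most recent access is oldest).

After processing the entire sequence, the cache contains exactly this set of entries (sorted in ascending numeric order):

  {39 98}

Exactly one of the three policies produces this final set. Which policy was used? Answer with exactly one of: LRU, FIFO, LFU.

Simulating under each policy and comparing final sets:
  LRU: final set = {24 39} -> differs
  FIFO: final set = {24 39} -> differs
  LFU: final set = {39 98} -> MATCHES target
Only LFU produces the target set.

Answer: LFU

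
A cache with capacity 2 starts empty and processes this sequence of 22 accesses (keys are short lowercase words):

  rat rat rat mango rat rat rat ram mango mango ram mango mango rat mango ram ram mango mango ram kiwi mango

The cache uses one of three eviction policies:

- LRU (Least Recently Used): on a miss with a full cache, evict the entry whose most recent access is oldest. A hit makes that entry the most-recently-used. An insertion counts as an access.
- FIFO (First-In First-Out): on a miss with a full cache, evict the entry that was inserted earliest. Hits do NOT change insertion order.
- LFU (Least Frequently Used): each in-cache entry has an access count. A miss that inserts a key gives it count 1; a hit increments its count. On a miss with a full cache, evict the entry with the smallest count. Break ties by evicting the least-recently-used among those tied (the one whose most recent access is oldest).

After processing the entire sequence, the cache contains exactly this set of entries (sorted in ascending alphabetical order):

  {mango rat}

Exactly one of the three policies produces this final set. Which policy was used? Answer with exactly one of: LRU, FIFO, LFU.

Simulating under each policy and comparing final sets:
  LRU: final set = {kiwi mango} -> differs
  FIFO: final set = {kiwi mango} -> differs
  LFU: final set = {mango rat} -> MATCHES target
Only LFU produces the target set.

Answer: LFU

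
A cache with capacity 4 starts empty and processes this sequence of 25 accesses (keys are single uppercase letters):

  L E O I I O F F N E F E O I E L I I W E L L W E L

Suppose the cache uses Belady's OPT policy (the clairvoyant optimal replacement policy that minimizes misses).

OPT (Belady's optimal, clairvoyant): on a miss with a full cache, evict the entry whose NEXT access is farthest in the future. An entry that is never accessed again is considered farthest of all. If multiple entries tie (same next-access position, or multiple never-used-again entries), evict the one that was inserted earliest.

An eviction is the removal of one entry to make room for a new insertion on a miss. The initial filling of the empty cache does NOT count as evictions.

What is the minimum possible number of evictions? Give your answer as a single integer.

OPT (Belady) simulation (capacity=4):
  1. access L: MISS. Cache: [L]
  2. access E: MISS. Cache: [L E]
  3. access O: MISS. Cache: [L E O]
  4. access I: MISS. Cache: [L E O I]
  5. access I: HIT. Next use of I: step 14. Cache: [L E O I]
  6. access O: HIT. Next use of O: step 13. Cache: [L E O I]
  7. access F: MISS, evict L (next use: step 16). Cache: [E O I F]
  8. access F: HIT. Next use of F: step 11. Cache: [E O I F]
  9. access N: MISS, evict I (next use: step 14). Cache: [E O F N]
  10. access E: HIT. Next use of E: step 12. Cache: [E O F N]
  11. access F: HIT. Next use of F: never. Cache: [E O F N]
  12. access E: HIT. Next use of E: step 15. Cache: [E O F N]
  13. access O: HIT. Next use of O: never. Cache: [E O F N]
  14. access I: MISS, evict O (next use: never). Cache: [E F N I]
  15. access E: HIT. Next use of E: step 20. Cache: [E F N I]
  16. access L: MISS, evict F (next use: never). Cache: [E N I L]
  17. access I: HIT. Next use of I: step 18. Cache: [E N I L]
  18. access I: HIT. Next use of I: never. Cache: [E N I L]
  19. access W: MISS, evict N (next use: never). Cache: [E I L W]
  20. access E: HIT. Next use of E: step 24. Cache: [E I L W]
  21. access L: HIT. Next use of L: step 22. Cache: [E I L W]
  22. access L: HIT. Next use of L: step 25. Cache: [E I L W]
  23. access W: HIT. Next use of W: never. Cache: [E I L W]
  24. access E: HIT. Next use of E: never. Cache: [E I L W]
  25. access L: HIT. Next use of L: never. Cache: [E I L W]
Total: 16 hits, 9 misses, 5 evictions

Answer: 5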